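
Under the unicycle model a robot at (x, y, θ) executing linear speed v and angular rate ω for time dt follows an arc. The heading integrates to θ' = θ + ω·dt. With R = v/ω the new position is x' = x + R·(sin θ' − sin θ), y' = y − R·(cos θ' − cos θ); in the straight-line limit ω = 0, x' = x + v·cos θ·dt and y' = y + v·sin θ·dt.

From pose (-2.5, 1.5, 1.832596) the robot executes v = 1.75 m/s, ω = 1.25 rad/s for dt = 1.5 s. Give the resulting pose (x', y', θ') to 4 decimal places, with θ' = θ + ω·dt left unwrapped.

(-4.6031, 2.3193, 3.7076)

θ' = 1.8326 + 1.25·1.5 = 3.7076
R = v/ω = 1.75/1.25 = 1.4000
x' = -2.5 + 1.4000·(sin 3.7076 − sin 1.8326) = -4.6031
y' = 1.5 − 1.4000·(cos 3.7076 − cos 1.8326) = 2.3193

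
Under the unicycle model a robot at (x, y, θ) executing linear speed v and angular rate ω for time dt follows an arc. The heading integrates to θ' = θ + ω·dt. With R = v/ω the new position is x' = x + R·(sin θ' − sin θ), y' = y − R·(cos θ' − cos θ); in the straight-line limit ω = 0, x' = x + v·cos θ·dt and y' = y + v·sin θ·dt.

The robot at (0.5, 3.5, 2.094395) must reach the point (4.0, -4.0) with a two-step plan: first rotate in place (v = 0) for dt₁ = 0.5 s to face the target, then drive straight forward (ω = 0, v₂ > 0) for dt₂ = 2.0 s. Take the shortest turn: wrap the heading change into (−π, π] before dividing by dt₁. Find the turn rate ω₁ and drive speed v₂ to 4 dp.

heading to target = atan2(-4−3.5, 4−0.5) = -1.1342
Δθ = wrap(-1.1342 − 2.0944) = 3.0546; ω₁ = Δθ/dt₁ = 6.1092
distance = √((4−0.5)² + (-4−3.5)²) = 8.2765; v₂ = distance/dt₂ = 4.1382

ω₁ = 6.1092, v₂ = 4.1382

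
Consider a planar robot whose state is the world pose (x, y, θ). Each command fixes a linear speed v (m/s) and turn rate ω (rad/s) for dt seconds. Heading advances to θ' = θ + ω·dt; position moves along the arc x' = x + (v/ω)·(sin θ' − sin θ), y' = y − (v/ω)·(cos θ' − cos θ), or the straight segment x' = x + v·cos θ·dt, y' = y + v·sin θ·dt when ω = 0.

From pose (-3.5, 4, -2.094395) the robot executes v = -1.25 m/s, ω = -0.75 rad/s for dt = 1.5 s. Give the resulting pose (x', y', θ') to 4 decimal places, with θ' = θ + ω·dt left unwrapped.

θ' = -2.0944 + -0.75·1.5 = -3.2194
R = v/ω = -1.25/-0.75 = 1.6667
x' = -3.5 + 1.6667·(sin -3.2194 − sin -2.0944) = -1.9271
y' = 4 − 1.6667·(cos -3.2194 − cos -2.0944) = 4.8283

(-1.9271, 4.8283, -3.2194)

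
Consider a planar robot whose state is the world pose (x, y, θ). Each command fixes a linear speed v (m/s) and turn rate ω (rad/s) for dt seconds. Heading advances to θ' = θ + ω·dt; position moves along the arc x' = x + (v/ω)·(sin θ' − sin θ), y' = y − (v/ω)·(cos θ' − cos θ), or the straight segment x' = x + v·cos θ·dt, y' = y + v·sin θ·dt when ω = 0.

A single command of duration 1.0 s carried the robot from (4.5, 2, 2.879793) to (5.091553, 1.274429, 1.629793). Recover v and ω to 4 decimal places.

Δθ = 1.629793 − 2.879793 = -1.250000
ω = Δθ/dt = -1.250000/1.0 = -1.2500
R = −Δy/(cos θ' − cos θ) = 0.8000
v = R·ω = 0.8000·-1.2500 = -1.0000

v = -1.0000, ω = -1.2500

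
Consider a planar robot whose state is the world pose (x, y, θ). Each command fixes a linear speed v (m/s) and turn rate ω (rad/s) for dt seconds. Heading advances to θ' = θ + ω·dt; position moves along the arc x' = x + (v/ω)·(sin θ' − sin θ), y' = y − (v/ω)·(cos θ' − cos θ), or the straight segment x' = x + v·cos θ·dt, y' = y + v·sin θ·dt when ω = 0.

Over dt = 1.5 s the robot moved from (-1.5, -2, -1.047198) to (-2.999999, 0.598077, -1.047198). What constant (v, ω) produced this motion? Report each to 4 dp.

Δθ = -1.047198 − -1.047198 = 0.000000
ω = Δθ/dt = 0.000000/1.5 = 0.0000
ω = 0 → v = (Δx·cos θ + Δy·sin θ)/dt = -2.0000

v = -2.0000, ω = 0.0000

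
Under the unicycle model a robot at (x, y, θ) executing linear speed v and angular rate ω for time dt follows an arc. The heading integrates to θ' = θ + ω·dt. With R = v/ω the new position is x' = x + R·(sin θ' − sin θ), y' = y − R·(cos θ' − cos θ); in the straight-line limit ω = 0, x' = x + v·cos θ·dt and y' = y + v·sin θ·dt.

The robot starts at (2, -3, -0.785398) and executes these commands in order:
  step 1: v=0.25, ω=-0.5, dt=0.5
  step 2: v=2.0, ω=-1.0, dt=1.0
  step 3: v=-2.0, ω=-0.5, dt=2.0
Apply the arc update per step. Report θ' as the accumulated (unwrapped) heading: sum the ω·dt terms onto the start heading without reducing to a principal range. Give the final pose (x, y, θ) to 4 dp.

(5.2964, -2.8298, -3.0354)

step 1: θ'=-1.0354 (R=-0.5000) → pose (2.0765, -3.0985, -1.0354)
step 2: θ'=-2.0354 (R=-2.0000) → pose (2.1443, -5.0150, -2.0354)
step 3: θ'=-3.0354 (R=4.0000) → pose (5.2964, -2.8298, -3.0354)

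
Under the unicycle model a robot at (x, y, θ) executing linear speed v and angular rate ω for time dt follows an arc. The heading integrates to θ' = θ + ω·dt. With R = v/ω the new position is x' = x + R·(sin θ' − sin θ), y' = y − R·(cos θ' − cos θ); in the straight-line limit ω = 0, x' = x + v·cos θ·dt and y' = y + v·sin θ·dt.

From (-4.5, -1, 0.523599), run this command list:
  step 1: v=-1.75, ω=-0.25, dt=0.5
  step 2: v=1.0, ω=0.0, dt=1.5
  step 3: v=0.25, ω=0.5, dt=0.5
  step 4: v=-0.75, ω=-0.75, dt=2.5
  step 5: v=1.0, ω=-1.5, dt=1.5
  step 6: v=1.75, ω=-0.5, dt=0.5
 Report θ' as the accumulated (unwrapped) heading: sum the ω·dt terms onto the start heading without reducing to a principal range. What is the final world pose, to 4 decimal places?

step 1: θ'=0.3986 (R=7.0000) → pose (-5.2831, -1.3891, 0.3986)
step 2: θ'=0.3986 (straight) → pose (-3.9007, -0.8069, 0.3986)
step 3: θ'=0.6486 (R=0.5000) → pose (-3.7927, -0.7445, 0.6486)
step 4: θ'=-1.2264 (R=1.0000) → pose (-5.3381, -0.2852, -1.2264)
step 5: θ'=-3.4764 (R=-0.6667) → pose (-6.1847, -1.1400, -3.4764)
step 6: θ'=-3.7264 (R=-3.5000) → pose (-6.9667, -0.7527, -3.7264)

(-6.9667, -0.7527, -3.7264)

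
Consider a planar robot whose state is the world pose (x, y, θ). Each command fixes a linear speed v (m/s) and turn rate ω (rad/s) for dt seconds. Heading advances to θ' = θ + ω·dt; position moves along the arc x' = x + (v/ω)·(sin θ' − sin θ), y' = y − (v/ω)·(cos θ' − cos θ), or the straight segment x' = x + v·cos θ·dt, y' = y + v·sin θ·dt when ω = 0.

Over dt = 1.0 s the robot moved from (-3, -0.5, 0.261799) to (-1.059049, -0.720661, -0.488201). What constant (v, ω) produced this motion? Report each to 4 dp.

Δθ = -0.488201 − 0.261799 = -0.750000
ω = Δθ/dt = -0.750000/1.0 = -0.7500
R = Δx/(sin θ' − sin θ) = -2.6667
v = R·ω = -2.6667·-0.7500 = 2.0000

v = 2.0000, ω = -0.7500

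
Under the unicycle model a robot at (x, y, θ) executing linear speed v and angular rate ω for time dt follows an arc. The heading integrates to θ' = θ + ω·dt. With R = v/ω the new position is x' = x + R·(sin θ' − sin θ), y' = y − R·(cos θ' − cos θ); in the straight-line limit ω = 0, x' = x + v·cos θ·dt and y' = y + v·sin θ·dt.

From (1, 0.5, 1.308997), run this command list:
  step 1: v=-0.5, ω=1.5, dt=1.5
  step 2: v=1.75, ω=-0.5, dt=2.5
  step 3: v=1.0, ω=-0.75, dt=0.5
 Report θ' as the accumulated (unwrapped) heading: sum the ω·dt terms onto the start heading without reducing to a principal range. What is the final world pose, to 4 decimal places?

step 1: θ'=3.5590 (R=-0.3333) → pose (1.4571, 0.1090, 3.5590)
step 2: θ'=2.3090 (R=-3.5000) → pose (-2.5506, 0.9532, 2.3090)
step 3: θ'=1.9340 (R=-1.3333) → pose (-2.8108, 1.3768, 1.9340)

(-2.8108, 1.3768, 1.9340)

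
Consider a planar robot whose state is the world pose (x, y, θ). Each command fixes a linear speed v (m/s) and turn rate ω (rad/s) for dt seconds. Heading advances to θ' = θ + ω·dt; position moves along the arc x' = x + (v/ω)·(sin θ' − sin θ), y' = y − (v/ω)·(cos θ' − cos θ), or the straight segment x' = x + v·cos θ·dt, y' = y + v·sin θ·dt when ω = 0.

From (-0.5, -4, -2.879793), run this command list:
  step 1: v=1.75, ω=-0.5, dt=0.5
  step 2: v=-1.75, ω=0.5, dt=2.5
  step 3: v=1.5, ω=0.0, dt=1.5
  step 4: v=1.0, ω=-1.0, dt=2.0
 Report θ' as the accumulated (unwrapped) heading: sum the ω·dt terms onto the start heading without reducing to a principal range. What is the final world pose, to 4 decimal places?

(-0.3815, -4.2626, -3.8798)

step 1: θ'=-3.1298 (R=-3.5000) → pose (-1.3646, -4.1190, -3.1298)
step 2: θ'=-1.8798 (R=-3.5000) → pose (1.9284, -1.6836, -1.8798)
step 3: θ'=-1.8798 (straight) → pose (1.2441, -3.8271, -1.8798)
step 4: θ'=-3.8798 (R=-1.0000) → pose (-0.3815, -4.2626, -3.8798)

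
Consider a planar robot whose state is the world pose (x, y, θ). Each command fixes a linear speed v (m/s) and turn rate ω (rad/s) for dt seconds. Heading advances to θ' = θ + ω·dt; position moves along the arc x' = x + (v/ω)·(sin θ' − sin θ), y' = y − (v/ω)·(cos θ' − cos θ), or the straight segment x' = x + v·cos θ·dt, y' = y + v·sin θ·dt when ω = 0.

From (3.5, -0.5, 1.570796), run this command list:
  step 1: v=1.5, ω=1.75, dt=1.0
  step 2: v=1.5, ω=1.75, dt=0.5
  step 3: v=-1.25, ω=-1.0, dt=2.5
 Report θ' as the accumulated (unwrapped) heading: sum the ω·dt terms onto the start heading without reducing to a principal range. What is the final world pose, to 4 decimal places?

step 1: θ'=3.3208 (R=0.8571) → pose (2.4901, 0.3434, 3.3208)
step 2: θ'=4.1958 (R=0.8571) → pose (1.8976, -0.0766, 4.1958)
step 3: θ'=1.6958 (R=1.2500) → pose (4.2247, -0.5382, 1.6958)

(4.2247, -0.5382, 1.6958)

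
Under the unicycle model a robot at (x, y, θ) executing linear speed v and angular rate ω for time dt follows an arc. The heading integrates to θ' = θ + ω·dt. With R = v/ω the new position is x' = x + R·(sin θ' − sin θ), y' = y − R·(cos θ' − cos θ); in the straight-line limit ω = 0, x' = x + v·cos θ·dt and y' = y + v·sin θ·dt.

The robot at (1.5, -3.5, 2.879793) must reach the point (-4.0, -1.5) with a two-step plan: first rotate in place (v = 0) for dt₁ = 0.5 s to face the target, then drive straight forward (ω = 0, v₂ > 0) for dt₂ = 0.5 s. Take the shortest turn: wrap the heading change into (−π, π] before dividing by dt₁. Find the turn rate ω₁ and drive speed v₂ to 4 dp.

heading to target = atan2(-1.5−-3.5, -4−1.5) = 2.7928
Δθ = wrap(2.7928 − 2.8798) = -0.0870; ω₁ = Δθ/dt₁ = -0.1739
distance = √((-4−1.5)² + (-1.5−-3.5)²) = 5.8523; v₂ = distance/dt₂ = 11.7047

ω₁ = -0.1739, v₂ = 11.7047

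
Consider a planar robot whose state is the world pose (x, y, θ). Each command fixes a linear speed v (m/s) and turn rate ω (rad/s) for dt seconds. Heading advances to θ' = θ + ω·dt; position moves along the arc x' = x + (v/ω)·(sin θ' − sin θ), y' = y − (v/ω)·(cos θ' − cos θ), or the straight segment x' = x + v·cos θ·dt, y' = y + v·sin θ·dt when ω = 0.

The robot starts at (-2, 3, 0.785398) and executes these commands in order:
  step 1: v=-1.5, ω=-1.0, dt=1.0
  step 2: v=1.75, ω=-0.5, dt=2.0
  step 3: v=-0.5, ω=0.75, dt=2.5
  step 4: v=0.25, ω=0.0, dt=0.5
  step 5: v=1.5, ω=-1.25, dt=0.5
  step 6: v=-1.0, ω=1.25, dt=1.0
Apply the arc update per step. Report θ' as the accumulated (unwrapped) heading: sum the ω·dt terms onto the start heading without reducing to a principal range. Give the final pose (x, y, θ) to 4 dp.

step 1: θ'=-0.2146 (R=1.5000) → pose (-3.3801, 2.5951, -0.2146)
step 2: θ'=-1.2146 (R=-3.5000) → pose (-0.8451, 0.3958, -1.2146)
step 3: θ'=0.6604 (R=-0.6667) → pose (-1.8789, 0.6899, 0.6604)
step 4: θ'=0.6604 (straight) → pose (-1.7802, 0.7665, 0.6604)
step 5: θ'=0.0354 (R=-1.2000) → pose (-1.0866, 1.0181, 0.0354)
step 6: θ'=1.2854 (R=-0.8000) → pose (-1.8259, 0.4438, 1.2854)

(-1.8259, 0.4438, 1.2854)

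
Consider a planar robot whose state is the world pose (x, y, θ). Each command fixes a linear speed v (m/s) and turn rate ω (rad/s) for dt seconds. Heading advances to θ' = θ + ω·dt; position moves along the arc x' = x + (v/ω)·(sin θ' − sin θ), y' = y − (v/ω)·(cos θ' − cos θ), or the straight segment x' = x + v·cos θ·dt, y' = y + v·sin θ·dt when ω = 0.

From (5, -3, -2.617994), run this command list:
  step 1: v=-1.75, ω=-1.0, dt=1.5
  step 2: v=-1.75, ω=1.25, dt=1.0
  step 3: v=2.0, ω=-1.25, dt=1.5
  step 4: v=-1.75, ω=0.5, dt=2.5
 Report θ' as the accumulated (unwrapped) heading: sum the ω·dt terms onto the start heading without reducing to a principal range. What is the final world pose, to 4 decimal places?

step 1: θ'=-4.1180 (R=1.7500) → pose (7.3249, -3.5355, -4.1180)
step 2: θ'=-2.8680 (R=-1.4000) → pose (8.8630, -4.0994, -2.8680)
step 3: θ'=-4.7430 (R=-1.6000) → pose (6.8314, -2.5100, -4.7430)
step 4: θ'=-3.4930 (R=-3.5000) → pose (9.1251, -5.9032, -3.4930)

(9.1251, -5.9032, -3.4930)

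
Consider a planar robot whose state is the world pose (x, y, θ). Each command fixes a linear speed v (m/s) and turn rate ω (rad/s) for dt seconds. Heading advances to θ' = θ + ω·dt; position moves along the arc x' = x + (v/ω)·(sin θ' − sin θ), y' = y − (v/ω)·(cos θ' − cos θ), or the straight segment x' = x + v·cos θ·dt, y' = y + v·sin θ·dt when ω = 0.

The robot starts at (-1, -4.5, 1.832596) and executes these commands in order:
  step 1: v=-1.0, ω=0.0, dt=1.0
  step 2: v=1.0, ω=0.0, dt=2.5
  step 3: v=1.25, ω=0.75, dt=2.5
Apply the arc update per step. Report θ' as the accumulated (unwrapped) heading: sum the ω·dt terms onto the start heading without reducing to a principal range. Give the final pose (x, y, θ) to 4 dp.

(-3.8919, -2.0757, 3.7076)

step 1: θ'=1.8326 (straight) → pose (-0.7412, -5.4659, 1.8326)
step 2: θ'=1.8326 (straight) → pose (-1.3882, -3.0511, 1.8326)
step 3: θ'=3.7076 (R=1.6667) → pose (-3.8919, -2.0757, 3.7076)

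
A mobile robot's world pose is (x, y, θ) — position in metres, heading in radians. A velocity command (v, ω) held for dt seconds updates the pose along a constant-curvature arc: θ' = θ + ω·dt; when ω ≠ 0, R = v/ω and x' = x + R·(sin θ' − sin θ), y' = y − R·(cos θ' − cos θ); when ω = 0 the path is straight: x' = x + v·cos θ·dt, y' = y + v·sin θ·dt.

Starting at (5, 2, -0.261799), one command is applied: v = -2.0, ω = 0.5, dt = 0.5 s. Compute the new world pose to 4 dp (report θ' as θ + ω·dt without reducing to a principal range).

(4.0119, 2.1360, -0.0118)

θ' = -0.2618 + 0.5·0.5 = -0.0118
R = v/ω = -2.0/0.5 = -4.0000
x' = 5 + -4.0000·(sin -0.0118 − sin -0.2618) = 4.0119
y' = 2 − -4.0000·(cos -0.0118 − cos -0.2618) = 2.1360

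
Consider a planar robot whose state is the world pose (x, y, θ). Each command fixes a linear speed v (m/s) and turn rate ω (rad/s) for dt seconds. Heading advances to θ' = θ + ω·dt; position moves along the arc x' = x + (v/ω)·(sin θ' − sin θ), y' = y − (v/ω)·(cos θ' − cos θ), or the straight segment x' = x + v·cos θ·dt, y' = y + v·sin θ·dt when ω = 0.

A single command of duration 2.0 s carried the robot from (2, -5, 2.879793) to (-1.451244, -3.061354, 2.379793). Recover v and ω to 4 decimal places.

Δθ = 2.379793 − 2.879793 = -0.500000
ω = Δθ/dt = -0.500000/2.0 = -0.2500
R = Δx/(sin θ' − sin θ) = -8.0000
v = R·ω = -8.0000·-0.2500 = 2.0000

v = 2.0000, ω = -0.2500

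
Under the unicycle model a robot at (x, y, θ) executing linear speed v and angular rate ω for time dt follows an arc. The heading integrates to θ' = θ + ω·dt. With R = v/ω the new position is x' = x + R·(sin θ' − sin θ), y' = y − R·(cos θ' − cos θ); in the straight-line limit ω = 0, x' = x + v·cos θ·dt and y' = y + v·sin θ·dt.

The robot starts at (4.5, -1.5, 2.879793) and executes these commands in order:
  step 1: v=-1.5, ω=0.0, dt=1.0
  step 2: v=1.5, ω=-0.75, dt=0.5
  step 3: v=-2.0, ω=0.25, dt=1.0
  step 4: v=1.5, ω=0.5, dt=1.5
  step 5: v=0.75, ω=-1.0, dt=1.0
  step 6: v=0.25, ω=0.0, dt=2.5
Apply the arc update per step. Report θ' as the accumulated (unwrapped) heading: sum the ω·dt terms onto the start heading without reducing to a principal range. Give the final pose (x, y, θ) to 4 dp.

step 1: θ'=2.8798 (straight) → pose (5.9489, -1.8882, 2.8798)
step 2: θ'=2.5048 (R=-2.0000) → pose (5.2773, -1.5644, 2.5048)
step 3: θ'=2.7548 (R=-8.0000) → pose (7.0165, -2.5413, 2.7548)
step 4: θ'=3.5048 (R=3.0000) → pose (4.8190, -2.5154, 3.5048)
step 5: θ'=2.5048 (R=-0.7500) → pose (4.1066, -2.4173, 2.5048)
step 6: θ'=2.5048 (straight) → pose (3.6041, -2.0457, 2.5048)

(3.6041, -2.0457, 2.5048)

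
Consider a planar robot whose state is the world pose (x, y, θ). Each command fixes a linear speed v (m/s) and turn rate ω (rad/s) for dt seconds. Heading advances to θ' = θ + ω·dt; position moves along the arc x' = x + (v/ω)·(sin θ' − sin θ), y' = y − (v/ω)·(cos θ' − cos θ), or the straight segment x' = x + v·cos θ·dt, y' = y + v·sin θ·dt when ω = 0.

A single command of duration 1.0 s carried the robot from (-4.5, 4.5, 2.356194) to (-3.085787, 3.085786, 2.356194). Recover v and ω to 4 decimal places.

Δθ = 2.356194 − 2.356194 = 0.000000
ω = Δθ/dt = 0.000000/1.0 = 0.0000
ω = 0 → v = (Δx·cos θ + Δy·sin θ)/dt = -2.0000

v = -2.0000, ω = 0.0000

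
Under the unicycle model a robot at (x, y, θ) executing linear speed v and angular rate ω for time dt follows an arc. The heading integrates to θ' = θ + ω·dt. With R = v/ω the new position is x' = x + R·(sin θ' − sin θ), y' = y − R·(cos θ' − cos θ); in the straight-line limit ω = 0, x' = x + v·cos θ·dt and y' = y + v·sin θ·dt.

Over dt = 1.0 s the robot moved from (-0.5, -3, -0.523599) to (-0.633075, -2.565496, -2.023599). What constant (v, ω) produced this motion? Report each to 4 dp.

v = -0.5000, ω = -1.5000

Δθ = -2.023599 − -0.523599 = -1.500000
ω = Δθ/dt = -1.500000/1.0 = -1.5000
R = −Δy/(cos θ' − cos θ) = 0.3333
v = R·ω = 0.3333·-1.5000 = -0.5000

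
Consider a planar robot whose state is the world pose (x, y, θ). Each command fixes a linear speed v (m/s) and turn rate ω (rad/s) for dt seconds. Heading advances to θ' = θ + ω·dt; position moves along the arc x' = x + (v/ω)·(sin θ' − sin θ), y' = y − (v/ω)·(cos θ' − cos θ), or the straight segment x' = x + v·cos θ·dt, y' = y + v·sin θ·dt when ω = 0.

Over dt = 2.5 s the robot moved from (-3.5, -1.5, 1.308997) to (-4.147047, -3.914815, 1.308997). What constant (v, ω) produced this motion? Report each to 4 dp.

v = -1.0000, ω = 0.0000

Δθ = 1.308997 − 1.308997 = 0.000000
ω = Δθ/dt = 0.000000/2.5 = 0.0000
ω = 0 → v = (Δx·cos θ + Δy·sin θ)/dt = -1.0000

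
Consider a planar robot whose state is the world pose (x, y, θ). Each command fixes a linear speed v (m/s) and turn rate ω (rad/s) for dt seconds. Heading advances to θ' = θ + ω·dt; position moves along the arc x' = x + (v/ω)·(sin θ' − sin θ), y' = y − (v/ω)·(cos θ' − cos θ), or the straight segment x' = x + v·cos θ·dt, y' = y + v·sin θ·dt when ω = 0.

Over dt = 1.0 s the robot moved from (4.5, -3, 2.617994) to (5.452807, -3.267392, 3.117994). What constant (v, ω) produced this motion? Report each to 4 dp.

Δθ = 3.117994 − 2.617994 = 0.500000
ω = Δθ/dt = 0.500000/1.0 = 0.5000
R = Δx/(sin θ' − sin θ) = -2.0000
v = R·ω = -2.0000·0.5000 = -1.0000

v = -1.0000, ω = 0.5000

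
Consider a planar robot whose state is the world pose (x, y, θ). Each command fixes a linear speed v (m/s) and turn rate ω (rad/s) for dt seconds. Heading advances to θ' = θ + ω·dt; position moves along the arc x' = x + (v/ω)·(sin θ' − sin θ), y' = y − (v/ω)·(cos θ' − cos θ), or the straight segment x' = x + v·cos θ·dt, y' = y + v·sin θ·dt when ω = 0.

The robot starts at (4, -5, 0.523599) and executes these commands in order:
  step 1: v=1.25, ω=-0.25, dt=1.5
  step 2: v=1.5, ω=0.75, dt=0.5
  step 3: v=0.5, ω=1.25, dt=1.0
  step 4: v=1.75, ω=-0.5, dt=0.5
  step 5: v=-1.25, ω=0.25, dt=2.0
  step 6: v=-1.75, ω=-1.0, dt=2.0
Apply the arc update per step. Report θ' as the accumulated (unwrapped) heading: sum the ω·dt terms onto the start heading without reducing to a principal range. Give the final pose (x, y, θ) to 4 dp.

(5.5536, -7.7807, 0.0236)

step 1: θ'=0.1486 (R=-5.0000) → pose (5.7597, -4.3852, 0.1486)
step 2: θ'=0.5236 (R=2.0000) → pose (6.4636, -4.1393, 0.5236)
step 3: θ'=1.7736 (R=0.4000) → pose (6.6554, -3.7123, 1.7736)
step 4: θ'=1.5236 (R=-3.5000) → pose (6.5876, -2.8423, 1.5236)
step 5: θ'=2.0236 (R=-5.0000) → pose (7.0859, -5.2656, 2.0236)
step 6: θ'=0.0236 (R=1.7500) → pose (5.5536, -7.7807, 0.0236)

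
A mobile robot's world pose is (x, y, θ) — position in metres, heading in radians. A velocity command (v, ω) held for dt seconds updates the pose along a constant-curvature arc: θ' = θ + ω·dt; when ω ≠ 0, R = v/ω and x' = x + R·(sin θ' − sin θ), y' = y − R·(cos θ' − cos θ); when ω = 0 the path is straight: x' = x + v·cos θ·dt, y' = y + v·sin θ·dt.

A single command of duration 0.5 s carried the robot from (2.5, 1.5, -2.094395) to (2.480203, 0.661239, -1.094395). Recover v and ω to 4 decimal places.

v = 1.7500, ω = 2.0000

Δθ = -1.094395 − -2.094395 = 1.000000
ω = Δθ/dt = 1.000000/0.5 = 2.0000
R = −Δy/(cos θ' − cos θ) = 0.8750
v = R·ω = 0.8750·2.0000 = 1.7500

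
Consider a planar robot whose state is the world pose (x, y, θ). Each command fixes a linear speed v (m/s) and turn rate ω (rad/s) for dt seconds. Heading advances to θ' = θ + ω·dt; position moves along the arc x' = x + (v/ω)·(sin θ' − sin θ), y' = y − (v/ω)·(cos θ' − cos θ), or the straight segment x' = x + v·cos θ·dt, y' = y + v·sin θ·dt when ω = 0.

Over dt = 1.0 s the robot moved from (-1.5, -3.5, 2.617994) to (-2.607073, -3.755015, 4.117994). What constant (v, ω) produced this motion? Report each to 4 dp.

v = 1.2500, ω = 1.5000

Δθ = 4.117994 − 2.617994 = 1.500000
ω = Δθ/dt = 1.500000/1.0 = 1.5000
R = Δx/(sin θ' − sin θ) = 0.8333
v = R·ω = 0.8333·1.5000 = 1.2500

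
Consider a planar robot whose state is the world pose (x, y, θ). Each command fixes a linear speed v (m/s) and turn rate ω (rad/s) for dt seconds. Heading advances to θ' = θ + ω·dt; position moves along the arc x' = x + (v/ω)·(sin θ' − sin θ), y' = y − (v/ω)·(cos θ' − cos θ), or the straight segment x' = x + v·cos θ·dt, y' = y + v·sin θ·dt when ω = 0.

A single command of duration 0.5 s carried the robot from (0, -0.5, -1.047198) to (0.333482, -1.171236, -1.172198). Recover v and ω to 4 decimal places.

Δθ = -1.172198 − -1.047198 = -0.125000
ω = Δθ/dt = -0.125000/0.5 = -0.2500
R = −Δy/(cos θ' − cos θ) = -6.0000
v = R·ω = -6.0000·-0.2500 = 1.5000

v = 1.5000, ω = -0.2500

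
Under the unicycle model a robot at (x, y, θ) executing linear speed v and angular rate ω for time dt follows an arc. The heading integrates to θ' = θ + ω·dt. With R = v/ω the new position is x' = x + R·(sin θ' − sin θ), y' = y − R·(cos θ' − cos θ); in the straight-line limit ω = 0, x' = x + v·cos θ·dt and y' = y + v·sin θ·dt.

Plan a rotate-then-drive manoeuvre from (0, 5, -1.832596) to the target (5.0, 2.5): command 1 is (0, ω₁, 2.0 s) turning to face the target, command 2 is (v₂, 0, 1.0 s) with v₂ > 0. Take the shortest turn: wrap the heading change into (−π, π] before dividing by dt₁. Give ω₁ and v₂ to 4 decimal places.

ω₁ = 0.6845, v₂ = 5.5902

heading to target = atan2(2.5−5, 5−0) = -0.4636
Δθ = wrap(-0.4636 − -1.8326) = 1.3689; ω₁ = Δθ/dt₁ = 0.6845
distance = √((5−0)² + (2.5−5)²) = 5.5902; v₂ = distance/dt₂ = 5.5902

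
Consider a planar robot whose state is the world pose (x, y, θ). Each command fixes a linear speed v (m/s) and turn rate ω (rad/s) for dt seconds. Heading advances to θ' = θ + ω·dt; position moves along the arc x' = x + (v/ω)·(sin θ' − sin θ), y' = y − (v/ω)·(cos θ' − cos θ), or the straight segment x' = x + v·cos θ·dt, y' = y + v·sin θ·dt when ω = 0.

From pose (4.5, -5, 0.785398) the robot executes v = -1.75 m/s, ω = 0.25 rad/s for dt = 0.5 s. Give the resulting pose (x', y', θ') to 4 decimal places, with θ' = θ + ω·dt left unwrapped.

θ' = 0.7854 + 0.25·0.5 = 0.9104
R = v/ω = -1.75/0.25 = -7.0000
x' = 4.5 + -7.0000·(sin 0.9104 − sin 0.7854) = 3.9215
y' = -5 − -7.0000·(cos 0.9104 − cos 0.7854) = -5.6557

(3.9215, -5.6557, 0.9104)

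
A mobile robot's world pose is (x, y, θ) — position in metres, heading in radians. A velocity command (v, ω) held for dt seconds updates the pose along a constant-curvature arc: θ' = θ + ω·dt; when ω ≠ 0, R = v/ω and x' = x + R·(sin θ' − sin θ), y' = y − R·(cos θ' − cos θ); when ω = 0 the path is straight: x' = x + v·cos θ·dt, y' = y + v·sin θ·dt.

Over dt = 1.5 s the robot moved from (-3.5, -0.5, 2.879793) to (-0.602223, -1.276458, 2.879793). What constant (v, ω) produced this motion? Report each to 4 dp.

v = -2.0000, ω = 0.0000

Δθ = 2.879793 − 2.879793 = 0.000000
ω = Δθ/dt = 0.000000/1.5 = 0.0000
ω = 0 → v = (Δx·cos θ + Δy·sin θ)/dt = -2.0000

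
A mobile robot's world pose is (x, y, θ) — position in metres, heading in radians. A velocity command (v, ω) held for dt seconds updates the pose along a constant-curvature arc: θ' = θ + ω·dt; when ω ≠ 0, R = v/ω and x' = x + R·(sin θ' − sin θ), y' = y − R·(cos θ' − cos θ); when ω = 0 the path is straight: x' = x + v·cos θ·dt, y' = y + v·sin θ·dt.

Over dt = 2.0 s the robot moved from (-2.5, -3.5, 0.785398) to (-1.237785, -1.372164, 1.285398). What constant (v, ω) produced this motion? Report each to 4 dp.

v = 1.2500, ω = 0.2500

Δθ = 1.285398 − 0.785398 = 0.500000
ω = Δθ/dt = 0.500000/2.0 = 0.2500
R = −Δy/(cos θ' − cos θ) = 5.0000
v = R·ω = 5.0000·0.2500 = 1.2500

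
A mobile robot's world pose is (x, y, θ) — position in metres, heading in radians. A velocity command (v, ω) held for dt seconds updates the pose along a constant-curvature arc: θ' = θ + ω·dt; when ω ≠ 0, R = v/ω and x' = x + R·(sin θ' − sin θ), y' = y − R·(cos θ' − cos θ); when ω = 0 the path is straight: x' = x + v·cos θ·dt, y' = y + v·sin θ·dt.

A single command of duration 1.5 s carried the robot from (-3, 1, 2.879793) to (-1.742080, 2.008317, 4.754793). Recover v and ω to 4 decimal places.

Δθ = 4.754793 − 2.879793 = 1.875000
ω = Δθ/dt = 1.875000/1.5 = 1.2500
R = Δx/(sin θ' − sin θ) = -1.0000
v = R·ω = -1.0000·1.2500 = -1.2500

v = -1.2500, ω = 1.2500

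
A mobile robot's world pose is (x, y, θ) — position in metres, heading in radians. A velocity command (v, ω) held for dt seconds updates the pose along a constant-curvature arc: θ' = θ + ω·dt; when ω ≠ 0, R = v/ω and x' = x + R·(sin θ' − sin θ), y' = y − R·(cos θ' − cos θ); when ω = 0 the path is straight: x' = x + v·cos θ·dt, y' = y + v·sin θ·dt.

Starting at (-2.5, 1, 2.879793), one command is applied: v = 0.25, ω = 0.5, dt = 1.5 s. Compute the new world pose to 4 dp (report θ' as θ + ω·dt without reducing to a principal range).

(-2.8639, 0.9586, 3.6298)

θ' = 2.8798 + 0.5·1.5 = 3.6298
R = v/ω = 0.25/0.5 = 0.5000
x' = -2.5 + 0.5000·(sin 3.6298 − sin 2.8798) = -2.8639
y' = 1 − 0.5000·(cos 3.6298 − cos 2.8798) = 0.9586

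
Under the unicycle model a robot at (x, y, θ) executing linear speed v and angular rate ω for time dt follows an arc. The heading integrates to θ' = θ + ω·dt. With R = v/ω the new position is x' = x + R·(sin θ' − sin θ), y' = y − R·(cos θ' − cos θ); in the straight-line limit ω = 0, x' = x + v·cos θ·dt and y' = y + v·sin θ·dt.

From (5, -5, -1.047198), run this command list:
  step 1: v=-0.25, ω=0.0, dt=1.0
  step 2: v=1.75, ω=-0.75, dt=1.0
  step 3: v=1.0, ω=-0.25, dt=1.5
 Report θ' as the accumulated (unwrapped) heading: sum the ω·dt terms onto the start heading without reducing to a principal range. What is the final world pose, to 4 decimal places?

step 1: θ'=-1.0472 (straight) → pose (4.8750, -4.7835, -1.0472)
step 2: θ'=-1.7972 (R=-2.3333) → pose (5.1281, -6.4739, -1.7972)
step 3: θ'=-2.1722 (R=-4.0000) → pose (4.5283, -7.8392, -2.1722)

(4.5283, -7.8392, -2.1722)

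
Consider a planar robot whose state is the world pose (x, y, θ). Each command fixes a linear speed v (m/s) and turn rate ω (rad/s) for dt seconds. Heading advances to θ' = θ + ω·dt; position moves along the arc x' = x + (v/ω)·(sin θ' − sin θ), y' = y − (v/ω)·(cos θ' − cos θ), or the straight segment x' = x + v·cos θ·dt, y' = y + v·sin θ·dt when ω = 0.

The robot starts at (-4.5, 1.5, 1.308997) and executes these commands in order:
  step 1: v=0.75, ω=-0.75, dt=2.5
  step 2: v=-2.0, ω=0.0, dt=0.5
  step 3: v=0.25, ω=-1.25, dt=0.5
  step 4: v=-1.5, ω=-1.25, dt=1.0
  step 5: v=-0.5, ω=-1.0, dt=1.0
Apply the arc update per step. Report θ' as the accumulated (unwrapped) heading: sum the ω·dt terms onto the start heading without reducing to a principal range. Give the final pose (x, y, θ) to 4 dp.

(-2.9527, 3.9846, -3.4410)

step 1: θ'=-0.5660 (R=-1.0000) → pose (-2.9978, 2.0852, -0.5660)
step 2: θ'=-0.5660 (straight) → pose (-3.8419, 2.6215, -0.5660)
step 3: θ'=-1.1910 (R=-0.2000) → pose (-3.7634, 2.5268, -1.1910)
step 4: θ'=-2.4410 (R=1.2000) → pose (-3.4225, 3.8891, -2.4410)
step 5: θ'=-3.4410 (R=0.5000) → pose (-2.9527, 3.9846, -3.4410)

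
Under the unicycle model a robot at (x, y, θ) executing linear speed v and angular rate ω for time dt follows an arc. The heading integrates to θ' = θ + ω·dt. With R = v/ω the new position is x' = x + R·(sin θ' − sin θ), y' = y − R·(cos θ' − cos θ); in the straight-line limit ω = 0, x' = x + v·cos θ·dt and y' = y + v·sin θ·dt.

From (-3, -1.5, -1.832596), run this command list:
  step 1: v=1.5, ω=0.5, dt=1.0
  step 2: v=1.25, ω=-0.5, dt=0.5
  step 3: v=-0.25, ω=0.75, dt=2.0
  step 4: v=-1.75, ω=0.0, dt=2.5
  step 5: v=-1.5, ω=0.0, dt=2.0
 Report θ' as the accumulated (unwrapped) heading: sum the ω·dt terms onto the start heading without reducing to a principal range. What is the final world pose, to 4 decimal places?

(-10.6028, -2.6591, -0.0826)

step 1: θ'=-1.3326 (R=3.0000) → pose (-3.0175, -2.9843, -1.3326)
step 2: θ'=-1.5826 (R=-2.5000) → pose (-2.9471, -3.6037, -1.5826)
step 3: θ'=-0.0826 (R=-0.3333) → pose (-3.2529, -3.2676, -0.0826)
step 4: θ'=-0.0826 (straight) → pose (-7.6130, -2.9066, -0.0826)
step 5: θ'=-0.0826 (straight) → pose (-10.6028, -2.6591, -0.0826)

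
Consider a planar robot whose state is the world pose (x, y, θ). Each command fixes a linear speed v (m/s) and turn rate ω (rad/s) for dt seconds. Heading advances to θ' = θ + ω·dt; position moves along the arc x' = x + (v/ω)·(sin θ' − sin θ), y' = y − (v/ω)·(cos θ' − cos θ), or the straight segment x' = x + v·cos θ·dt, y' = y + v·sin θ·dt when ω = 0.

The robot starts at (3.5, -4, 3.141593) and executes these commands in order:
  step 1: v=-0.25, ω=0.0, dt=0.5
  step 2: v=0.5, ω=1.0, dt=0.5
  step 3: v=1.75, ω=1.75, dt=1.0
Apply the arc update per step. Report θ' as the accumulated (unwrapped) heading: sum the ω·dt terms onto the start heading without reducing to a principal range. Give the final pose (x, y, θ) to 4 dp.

(3.0866, -5.5670, 5.3916)

step 1: θ'=3.1416 (straight) → pose (3.6250, -4.0000, 3.1416)
step 2: θ'=3.6416 (R=0.5000) → pose (3.3853, -4.0612, 3.6416)
step 3: θ'=5.3916 (R=1.0000) → pose (3.0866, -5.5670, 5.3916)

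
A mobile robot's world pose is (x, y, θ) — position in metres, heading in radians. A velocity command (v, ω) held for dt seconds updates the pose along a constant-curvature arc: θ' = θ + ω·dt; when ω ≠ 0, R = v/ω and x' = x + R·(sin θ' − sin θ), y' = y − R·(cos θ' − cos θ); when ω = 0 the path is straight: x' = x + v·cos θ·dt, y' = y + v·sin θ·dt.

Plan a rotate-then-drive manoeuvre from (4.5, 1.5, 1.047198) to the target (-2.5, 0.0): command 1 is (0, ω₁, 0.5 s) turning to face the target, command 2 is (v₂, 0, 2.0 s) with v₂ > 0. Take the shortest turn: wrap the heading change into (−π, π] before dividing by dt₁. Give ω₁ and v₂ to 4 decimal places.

heading to target = atan2(0−1.5, -2.5−4.5) = -2.9305
Δθ = wrap(-2.9305 − 1.0472) = 2.3055; ω₁ = Δθ/dt₁ = 4.6110
distance = √((-2.5−4.5)² + (0−1.5)²) = 7.1589; v₂ = distance/dt₂ = 3.5795

ω₁ = 4.6110, v₂ = 3.5795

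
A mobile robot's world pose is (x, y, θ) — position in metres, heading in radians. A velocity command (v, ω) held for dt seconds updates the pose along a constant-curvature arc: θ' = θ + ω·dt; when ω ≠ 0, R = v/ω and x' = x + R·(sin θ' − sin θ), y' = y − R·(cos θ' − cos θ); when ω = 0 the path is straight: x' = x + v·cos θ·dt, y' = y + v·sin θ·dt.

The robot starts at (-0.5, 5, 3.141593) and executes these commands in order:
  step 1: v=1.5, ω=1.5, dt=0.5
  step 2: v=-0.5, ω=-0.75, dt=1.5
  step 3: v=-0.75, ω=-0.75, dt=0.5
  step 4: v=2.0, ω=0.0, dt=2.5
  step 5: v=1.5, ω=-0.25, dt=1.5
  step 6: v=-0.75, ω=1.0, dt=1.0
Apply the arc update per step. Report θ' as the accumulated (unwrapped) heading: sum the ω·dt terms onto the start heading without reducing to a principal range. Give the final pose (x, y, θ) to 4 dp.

step 1: θ'=3.8916 (R=1.0000) → pose (-1.1816, 4.7317, 3.8916)
step 2: θ'=2.7666 (R=0.6667) → pose (-0.4830, 4.8642, 2.7666)
step 3: θ'=2.3916 (R=1.0000) → pose (-0.1677, 4.6654, 2.3916)
step 4: θ'=2.3916 (straight) → pose (-3.8261, 8.0736, 2.3916)
step 5: θ'=2.0166 (R=-6.0000) → pose (-5.1499, 9.8767, 2.0166)
step 6: θ'=3.0166 (R=-0.7500) → pose (-4.5667, 9.4559, 3.0166)

(-4.5667, 9.4559, 3.0166)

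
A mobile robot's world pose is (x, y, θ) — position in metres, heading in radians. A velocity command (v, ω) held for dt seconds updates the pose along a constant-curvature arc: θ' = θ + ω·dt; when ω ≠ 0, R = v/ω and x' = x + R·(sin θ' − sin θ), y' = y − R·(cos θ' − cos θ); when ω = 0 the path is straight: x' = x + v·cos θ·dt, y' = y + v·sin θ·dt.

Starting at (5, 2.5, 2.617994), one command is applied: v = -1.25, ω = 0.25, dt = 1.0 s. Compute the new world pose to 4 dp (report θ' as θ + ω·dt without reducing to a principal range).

(6.1490, 2.0161, 2.8680)

θ' = 2.6180 + 0.25·1.0 = 2.8680
R = v/ω = -1.25/0.25 = -5.0000
x' = 5 + -5.0000·(sin 2.8680 − sin 2.6180) = 6.1490
y' = 2.5 − -5.0000·(cos 2.8680 − cos 2.6180) = 2.0161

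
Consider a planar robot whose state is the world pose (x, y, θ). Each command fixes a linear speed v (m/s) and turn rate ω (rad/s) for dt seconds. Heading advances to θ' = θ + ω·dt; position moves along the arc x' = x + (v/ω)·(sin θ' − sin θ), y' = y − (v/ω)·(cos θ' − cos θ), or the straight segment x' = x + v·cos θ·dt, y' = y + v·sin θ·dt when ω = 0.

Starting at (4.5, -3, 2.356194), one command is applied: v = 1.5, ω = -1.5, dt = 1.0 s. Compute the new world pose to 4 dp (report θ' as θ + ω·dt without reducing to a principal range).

(4.4518, -1.6376, 0.8562)

θ' = 2.3562 + -1.5·1.0 = 0.8562
R = v/ω = 1.5/-1.5 = -1.0000
x' = 4.5 + -1.0000·(sin 0.8562 − sin 2.3562) = 4.4518
y' = -3 − -1.0000·(cos 0.8562 − cos 2.3562) = -1.6376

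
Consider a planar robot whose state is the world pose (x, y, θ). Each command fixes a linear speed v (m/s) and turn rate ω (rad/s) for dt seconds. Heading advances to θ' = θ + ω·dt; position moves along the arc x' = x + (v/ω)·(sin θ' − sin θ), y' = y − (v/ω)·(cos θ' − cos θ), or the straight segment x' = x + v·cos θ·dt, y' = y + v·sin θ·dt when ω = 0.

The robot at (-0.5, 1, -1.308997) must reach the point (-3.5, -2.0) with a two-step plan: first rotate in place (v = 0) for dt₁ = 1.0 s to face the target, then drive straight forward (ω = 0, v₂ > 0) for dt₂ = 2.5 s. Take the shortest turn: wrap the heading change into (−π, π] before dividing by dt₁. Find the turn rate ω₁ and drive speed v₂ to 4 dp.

ω₁ = -1.0472, v₂ = 1.6971

heading to target = atan2(-2−1, -3.5−-0.5) = -2.3562
Δθ = wrap(-2.3562 − -1.3090) = -1.0472; ω₁ = Δθ/dt₁ = -1.0472
distance = √((-3.5−-0.5)² + (-2−1)²) = 4.2426; v₂ = distance/dt₂ = 1.6971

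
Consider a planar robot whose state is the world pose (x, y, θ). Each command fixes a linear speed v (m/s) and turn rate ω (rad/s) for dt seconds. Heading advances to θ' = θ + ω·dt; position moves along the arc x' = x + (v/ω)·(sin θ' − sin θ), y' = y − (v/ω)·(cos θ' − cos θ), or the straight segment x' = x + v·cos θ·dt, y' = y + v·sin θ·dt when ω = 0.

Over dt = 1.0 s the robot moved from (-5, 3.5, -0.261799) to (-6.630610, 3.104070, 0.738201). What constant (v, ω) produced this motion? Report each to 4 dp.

v = -1.7500, ω = 1.0000

Δθ = 0.738201 − -0.261799 = 1.000000
ω = Δθ/dt = 1.000000/1.0 = 1.0000
R = Δx/(sin θ' − sin θ) = -1.7500
v = R·ω = -1.7500·1.0000 = -1.7500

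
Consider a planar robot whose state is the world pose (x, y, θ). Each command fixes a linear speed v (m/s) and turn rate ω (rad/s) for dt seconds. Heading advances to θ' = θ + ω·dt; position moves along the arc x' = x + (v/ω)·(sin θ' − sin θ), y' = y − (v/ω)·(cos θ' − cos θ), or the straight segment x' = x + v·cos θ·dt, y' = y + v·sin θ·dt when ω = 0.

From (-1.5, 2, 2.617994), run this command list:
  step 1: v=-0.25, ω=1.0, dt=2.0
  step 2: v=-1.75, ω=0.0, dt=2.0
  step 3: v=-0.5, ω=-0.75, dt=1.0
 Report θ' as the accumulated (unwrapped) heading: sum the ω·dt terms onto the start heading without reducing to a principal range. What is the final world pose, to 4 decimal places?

step 1: θ'=4.6180 (R=-0.2500) → pose (-1.1261, 2.1929, 4.6180)
step 2: θ'=4.6180 (straight) → pose (-0.7962, 5.6774, 4.6180)
step 3: θ'=3.8680 (R=0.6667) → pose (-0.5753, 6.1129, 3.8680)

(-0.5753, 6.1129, 3.8680)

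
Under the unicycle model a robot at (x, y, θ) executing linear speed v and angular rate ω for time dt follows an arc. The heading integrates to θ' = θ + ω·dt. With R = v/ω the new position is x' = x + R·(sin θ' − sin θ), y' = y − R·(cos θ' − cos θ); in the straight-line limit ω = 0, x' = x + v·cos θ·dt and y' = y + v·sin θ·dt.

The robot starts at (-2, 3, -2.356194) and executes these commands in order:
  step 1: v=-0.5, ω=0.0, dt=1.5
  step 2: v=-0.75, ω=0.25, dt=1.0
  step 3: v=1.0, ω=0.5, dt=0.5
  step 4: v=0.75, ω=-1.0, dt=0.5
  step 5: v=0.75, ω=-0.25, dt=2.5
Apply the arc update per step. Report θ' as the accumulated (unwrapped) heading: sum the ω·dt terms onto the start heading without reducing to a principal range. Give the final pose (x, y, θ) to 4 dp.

(-3.0413, 2.5045, -2.9812)

step 1: θ'=-2.3562 (straight) → pose (-1.4697, 3.5303, -2.3562)
step 2: θ'=-2.1062 (R=-3.0000) → pose (-1.0108, 4.1211, -2.1062)
step 3: θ'=-1.8562 (R=2.0000) → pose (-1.2098, 3.6638, -1.8562)
step 4: θ'=-2.3562 (R=-0.7500) → pose (-1.3991, 3.3446, -2.3562)
step 5: θ'=-2.9812 (R=-3.0000) → pose (-3.0413, 2.5045, -2.9812)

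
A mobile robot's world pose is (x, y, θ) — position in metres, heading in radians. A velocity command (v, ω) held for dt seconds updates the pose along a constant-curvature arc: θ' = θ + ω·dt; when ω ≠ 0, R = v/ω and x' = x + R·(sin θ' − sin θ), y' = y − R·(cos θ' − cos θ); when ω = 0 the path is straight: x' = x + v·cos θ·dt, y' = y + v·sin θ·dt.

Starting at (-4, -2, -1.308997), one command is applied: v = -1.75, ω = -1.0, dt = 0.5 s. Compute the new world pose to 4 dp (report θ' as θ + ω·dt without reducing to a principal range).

(-4.0102, -1.1341, -1.8090)

θ' = -1.3090 + -1.0·0.5 = -1.8090
R = v/ω = -1.75/-1.0 = 1.7500
x' = -4 + 1.7500·(sin -1.8090 − sin -1.3090) = -4.0102
y' = -2 − 1.7500·(cos -1.8090 − cos -1.3090) = -1.1341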